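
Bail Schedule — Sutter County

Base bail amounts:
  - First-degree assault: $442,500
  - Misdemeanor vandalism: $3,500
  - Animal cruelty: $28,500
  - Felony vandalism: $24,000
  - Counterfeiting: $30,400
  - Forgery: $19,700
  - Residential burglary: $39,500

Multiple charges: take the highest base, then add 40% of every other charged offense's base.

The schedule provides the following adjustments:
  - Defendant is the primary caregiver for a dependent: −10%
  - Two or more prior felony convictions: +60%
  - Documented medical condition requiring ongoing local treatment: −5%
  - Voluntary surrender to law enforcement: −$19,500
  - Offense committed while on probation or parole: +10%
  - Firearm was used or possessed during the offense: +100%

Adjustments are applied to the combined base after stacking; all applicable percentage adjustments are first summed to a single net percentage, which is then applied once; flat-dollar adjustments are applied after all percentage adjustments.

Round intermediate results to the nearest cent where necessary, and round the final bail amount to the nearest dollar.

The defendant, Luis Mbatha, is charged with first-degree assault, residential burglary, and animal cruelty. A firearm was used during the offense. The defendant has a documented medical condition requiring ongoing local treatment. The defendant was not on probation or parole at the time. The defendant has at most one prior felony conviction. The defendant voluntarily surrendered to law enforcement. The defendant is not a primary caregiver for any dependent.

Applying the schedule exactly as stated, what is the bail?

Base amounts from the schedule: first-degree assault $442,500; residential burglary $39,500; animal cruelty $28,500.
Stacking rule: highest base plus 40% of each additional charge. Highest is first-degree assault at $442,500. Additional: $39,500 × 40% = $15,800; $28,500 × 40% = $11,400. Combined base = $442,500 + $27,200 = $469,700.
Net percentage adjustment: −5% +100% = +95%. $469,700 × 1.95 = $915,915.
Voluntary surrender to law enforcement (−$19,500 flat): $915,915 − $19,500 = $896,415.

$896,415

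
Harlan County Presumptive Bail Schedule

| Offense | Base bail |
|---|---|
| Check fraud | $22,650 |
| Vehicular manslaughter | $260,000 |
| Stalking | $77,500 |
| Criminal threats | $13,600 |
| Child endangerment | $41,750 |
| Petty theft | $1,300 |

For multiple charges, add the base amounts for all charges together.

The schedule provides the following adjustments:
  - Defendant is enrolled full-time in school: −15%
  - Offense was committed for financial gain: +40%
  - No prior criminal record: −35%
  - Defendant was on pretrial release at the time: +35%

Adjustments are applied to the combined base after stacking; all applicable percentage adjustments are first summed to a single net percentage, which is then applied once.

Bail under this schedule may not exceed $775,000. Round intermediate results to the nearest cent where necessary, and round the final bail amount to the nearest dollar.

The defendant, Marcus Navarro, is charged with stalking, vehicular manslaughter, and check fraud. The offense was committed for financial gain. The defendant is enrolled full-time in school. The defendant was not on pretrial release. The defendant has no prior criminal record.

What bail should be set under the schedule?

$324,135

Base amounts from the schedule: stalking $77,500; vehicular manslaughter $260,000; check fraud $22,650.
Stacking rule: sum of all bases. $77,500 + $260,000 + $22,650 = $360,150.
Net percentage adjustment: −15% +40% −35% = −10%. $360,150 × 0.9 = $324,135.
$324,135 is within the $775,000 maximum.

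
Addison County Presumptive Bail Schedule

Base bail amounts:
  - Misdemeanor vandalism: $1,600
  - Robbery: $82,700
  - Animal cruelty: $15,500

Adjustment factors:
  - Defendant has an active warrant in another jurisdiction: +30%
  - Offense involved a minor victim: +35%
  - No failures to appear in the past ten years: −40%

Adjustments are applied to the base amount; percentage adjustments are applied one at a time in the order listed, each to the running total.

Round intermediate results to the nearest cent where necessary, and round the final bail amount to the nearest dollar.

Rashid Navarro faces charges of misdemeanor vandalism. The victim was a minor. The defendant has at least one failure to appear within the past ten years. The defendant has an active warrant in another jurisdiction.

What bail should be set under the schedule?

Base amounts from the schedule: misdemeanor vandalism $1,600.
Single charge. Combined base = $1,600.
Defendant has an active warrant in another jurisdiction (+30%): $1,600 × 1.3 = $2,080.
Offense involved a minor victim (+35%): $2,080 × 1.35 = $2,808.

$2,808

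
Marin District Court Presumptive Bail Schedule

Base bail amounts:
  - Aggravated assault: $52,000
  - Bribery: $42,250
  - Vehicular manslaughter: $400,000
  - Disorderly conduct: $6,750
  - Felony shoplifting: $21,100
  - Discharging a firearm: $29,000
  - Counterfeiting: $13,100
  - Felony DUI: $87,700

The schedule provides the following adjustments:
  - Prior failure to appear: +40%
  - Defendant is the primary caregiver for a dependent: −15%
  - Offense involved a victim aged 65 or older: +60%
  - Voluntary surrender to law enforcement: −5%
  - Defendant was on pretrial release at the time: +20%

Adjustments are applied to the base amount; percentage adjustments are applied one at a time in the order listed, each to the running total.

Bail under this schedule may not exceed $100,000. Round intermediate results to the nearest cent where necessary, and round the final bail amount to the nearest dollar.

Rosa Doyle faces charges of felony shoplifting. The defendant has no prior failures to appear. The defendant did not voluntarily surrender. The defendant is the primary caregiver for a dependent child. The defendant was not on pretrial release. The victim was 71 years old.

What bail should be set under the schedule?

Base amounts from the schedule: felony shoplifting $21,100.
Single charge. Combined base = $21,100.
Defendant is the primary caregiver for a dependent (−15%): $21,100 × 0.85 = $17,935.
Offense involved a victim aged 65 or older (+60%): $17,935 × 1.6 = $28,696.
$28,696 is within the $100,000 maximum.

$28,696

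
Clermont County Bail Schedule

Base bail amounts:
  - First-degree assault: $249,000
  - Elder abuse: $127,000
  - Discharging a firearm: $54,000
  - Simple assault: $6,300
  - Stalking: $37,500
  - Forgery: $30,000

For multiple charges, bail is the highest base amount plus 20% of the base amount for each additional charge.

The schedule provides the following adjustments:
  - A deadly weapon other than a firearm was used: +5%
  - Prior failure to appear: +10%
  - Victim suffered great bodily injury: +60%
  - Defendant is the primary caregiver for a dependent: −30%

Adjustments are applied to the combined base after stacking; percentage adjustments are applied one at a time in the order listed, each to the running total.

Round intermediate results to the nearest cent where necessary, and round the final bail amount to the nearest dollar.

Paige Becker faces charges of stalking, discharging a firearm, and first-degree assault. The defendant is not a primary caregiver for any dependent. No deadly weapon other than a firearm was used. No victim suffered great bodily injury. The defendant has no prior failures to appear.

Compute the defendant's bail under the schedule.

$267,300

Base amounts from the schedule: stalking $37,500; discharging a firearm $54,000; first-degree assault $249,000.
Stacking rule: highest base plus 20% of each additional charge. Highest is first-degree assault at $249,000. Additional: $37,500 × 20% = $7,500; $54,000 × 20% = $10,800. Combined base = $249,000 + $18,300 = $267,300.
No adjustment factors apply to this defendant.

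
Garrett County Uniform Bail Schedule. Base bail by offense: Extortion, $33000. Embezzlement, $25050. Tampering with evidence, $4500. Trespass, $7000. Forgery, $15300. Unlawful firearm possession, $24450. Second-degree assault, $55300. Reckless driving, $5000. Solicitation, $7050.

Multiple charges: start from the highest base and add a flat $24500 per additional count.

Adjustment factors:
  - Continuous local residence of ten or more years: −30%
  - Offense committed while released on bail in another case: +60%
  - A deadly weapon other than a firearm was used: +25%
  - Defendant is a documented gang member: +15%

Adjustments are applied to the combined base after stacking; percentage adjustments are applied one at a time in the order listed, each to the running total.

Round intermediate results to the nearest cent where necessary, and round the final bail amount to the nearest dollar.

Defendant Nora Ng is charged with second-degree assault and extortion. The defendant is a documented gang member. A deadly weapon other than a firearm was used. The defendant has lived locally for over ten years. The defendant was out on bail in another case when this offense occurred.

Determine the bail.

Base amounts from the schedule: second-degree assault $55300; extortion $33000.
Stacking rule: highest base plus $24500 per additional charge. Highest is second-degree assault at $55300; 1 additional charge → +$24500. Combined base = $79800.
Continuous local residence of ten or more years (−30%): $79800 × 0.7 = $55860.
Offense committed while released on bail in another case (+60%): $55860 × 1.6 = $89376.
A deadly weapon other than a firearm was used (+25%): $89376 × 1.25 = $111720.
Defendant is a documented gang member (+15%): $111720 × 1.15 = $128478.

$128478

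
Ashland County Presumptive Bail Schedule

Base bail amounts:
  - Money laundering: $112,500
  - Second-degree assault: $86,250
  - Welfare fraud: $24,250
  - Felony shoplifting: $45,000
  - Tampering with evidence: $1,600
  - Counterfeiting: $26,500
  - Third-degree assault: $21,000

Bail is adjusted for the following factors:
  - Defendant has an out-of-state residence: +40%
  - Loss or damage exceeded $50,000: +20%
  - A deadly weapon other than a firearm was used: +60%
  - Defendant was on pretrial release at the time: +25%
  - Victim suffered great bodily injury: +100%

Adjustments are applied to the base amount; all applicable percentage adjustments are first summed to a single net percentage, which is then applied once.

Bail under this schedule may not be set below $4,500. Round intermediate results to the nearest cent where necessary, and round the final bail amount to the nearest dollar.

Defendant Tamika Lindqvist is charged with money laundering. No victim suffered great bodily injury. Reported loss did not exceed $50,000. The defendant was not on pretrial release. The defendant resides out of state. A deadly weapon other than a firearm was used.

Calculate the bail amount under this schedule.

$225,000

Base amounts from the schedule: money laundering $112,500.
Single charge. Combined base = $112,500.
Net percentage adjustment: +40% +60% = +100%. $112,500 × 2 = $225,000.
$225,000 is at or above the $4,500 minimum.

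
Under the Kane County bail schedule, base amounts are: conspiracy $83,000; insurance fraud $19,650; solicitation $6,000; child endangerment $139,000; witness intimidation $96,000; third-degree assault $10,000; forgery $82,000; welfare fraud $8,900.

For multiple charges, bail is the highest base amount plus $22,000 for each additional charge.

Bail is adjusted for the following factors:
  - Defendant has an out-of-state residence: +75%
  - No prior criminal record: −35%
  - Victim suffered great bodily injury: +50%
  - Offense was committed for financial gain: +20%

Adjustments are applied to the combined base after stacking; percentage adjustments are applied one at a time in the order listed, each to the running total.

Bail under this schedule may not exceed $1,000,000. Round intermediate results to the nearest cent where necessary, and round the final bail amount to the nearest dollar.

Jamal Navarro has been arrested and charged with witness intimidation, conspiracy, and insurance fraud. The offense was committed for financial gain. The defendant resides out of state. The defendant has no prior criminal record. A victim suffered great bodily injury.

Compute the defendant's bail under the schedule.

Base amounts from the schedule: witness intimidation $96,000; conspiracy $83,000; insurance fraud $19,650.
Stacking rule: highest base plus $22,000 per additional charge. Highest is witness intimidation at $96,000; 2 additional charges → +$44,000. Combined base = $140,000.
Defendant has an out-of-state residence (+75%): $140,000 × 1.75 = $245,000.
No prior criminal record (−35%): $245,000 × 0.65 = $159,250.
Victim suffered great bodily injury (+50%): $159,250 × 1.5 = $238,875.
Offense was committed for financial gain (+20%): $238,875 × 1.2 = $286,650.
$286,650 is within the $1,000,000 maximum.

$286,650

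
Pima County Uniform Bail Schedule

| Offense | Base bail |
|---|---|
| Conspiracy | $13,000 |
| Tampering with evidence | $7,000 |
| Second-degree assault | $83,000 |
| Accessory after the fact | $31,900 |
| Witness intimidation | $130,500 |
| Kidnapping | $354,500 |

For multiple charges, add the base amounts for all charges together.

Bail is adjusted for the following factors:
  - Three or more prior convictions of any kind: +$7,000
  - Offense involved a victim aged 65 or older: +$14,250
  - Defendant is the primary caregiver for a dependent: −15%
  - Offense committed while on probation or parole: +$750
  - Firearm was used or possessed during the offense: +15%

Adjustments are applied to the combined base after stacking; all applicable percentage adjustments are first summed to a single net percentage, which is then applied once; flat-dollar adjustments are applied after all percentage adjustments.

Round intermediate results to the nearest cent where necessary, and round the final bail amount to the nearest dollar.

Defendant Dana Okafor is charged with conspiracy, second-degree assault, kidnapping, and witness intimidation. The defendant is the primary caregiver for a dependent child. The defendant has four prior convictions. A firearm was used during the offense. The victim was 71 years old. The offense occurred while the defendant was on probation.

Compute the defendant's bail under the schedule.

Base amounts from the schedule: conspiracy $13,000; second-degree assault $83,000; kidnapping $354,500; witness intimidation $130,500.
Stacking rule: sum of all bases. $13,000 + $83,000 + $354,500 + $130,500 = $581,000.
Net percentage adjustment: −15% +15% = +0%. $581,000 × 1 = $581,000.
Three or more prior convictions of any kind (+$7,000 flat): $581,000 + $7,000 = $588,000.
Offense involved a victim aged 65 or older (+$14,250 flat): $588,000 + $14,250 = $602,250.
Offense committed while on probation or parole (+$750 flat): $602,250 + $750 = $603,000.

$603,000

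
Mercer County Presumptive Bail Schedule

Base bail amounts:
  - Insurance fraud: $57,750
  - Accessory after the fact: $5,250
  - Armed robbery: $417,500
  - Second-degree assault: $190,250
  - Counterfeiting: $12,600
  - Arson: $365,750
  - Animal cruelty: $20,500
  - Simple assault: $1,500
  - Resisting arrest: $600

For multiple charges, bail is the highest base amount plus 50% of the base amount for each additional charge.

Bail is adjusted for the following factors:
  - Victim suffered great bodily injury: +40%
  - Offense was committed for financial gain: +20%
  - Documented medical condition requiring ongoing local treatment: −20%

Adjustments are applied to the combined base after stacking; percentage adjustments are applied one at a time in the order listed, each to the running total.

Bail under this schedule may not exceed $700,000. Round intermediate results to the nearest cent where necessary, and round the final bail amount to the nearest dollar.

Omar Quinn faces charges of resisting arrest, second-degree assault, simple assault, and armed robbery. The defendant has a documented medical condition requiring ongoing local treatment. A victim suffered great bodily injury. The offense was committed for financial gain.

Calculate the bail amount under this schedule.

$690,379

Base amounts from the schedule: resisting arrest $600; second-degree assault $190,250; simple assault $1,500; armed robbery $417,500.
Stacking rule: highest base plus 50% of each additional charge. Highest is armed robbery at $417,500. Additional: $600 × 50% = $300; $190,250 × 50% = $95,125; $1,500 × 50% = $750. Combined base = $417,500 + $96,175 = $513,675.
Victim suffered great bodily injury (+40%): $513,675 × 1.4 = $719,145.
Offense was committed for financial gain (+20%): $719,145 × 1.2 = $862,974.
Documented medical condition requiring ongoing local treatment (−20%): $862,974 × 0.8 = $690,379.20.
$690,379.20 is within the $700,000 maximum.
Rounded to the nearest dollar: $690,379.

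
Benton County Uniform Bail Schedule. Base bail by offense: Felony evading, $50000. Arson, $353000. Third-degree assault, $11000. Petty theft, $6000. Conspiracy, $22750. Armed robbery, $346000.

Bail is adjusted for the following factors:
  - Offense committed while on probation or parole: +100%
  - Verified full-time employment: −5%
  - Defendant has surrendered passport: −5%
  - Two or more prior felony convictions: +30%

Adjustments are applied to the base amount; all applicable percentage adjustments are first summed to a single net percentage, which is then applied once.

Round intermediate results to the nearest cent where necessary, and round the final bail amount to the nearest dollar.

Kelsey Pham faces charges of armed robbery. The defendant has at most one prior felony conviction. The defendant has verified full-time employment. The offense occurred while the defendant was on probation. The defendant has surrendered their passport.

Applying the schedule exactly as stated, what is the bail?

Base amounts from the schedule: armed robbery $346000.
Single charge. Combined base = $346000.
Net percentage adjustment: +100% −5% −5% = +90%. $346000 × 1.9 = $657400.

$657400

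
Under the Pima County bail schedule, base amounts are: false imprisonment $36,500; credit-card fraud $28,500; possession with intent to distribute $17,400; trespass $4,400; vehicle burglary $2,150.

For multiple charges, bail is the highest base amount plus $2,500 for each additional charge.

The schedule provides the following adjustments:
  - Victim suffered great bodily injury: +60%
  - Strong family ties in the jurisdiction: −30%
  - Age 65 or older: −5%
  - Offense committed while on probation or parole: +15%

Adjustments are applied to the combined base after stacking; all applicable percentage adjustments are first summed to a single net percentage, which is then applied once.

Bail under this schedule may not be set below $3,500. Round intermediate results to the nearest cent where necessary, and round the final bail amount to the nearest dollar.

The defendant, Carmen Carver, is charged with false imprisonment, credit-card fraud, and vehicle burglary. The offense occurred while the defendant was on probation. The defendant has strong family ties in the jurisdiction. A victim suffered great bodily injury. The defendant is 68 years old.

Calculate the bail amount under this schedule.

Base amounts from the schedule: false imprisonment $36,500; credit-card fraud $28,500; vehicle burglary $2,150.
Stacking rule: highest base plus $2,500 per additional charge. Highest is false imprisonment at $36,500; 2 additional charges → +$5,000. Combined base = $41,500.
Net percentage adjustment: +60% −30% −5% +15% = +40%. $41,500 × 1.4 = $58,100.
$58,100 is at or above the $3,500 minimum.

$58,100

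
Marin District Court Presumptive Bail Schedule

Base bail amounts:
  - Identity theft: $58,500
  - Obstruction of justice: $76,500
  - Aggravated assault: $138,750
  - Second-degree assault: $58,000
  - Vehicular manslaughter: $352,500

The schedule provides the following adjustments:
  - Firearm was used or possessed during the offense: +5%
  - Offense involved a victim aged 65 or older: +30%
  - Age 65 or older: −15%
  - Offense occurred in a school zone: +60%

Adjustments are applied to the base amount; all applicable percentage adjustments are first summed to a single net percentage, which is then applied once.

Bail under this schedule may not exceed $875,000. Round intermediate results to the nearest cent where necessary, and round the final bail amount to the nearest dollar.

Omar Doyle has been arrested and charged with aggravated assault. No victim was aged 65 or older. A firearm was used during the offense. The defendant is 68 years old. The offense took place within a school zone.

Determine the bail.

Base amounts from the schedule: aggravated assault $138,750.
Single charge. Combined base = $138,750.
Net percentage adjustment: +5% −15% +60% = +50%. $138,750 × 1.5 = $208,125.
$208,125 is within the $875,000 maximum.

$208,125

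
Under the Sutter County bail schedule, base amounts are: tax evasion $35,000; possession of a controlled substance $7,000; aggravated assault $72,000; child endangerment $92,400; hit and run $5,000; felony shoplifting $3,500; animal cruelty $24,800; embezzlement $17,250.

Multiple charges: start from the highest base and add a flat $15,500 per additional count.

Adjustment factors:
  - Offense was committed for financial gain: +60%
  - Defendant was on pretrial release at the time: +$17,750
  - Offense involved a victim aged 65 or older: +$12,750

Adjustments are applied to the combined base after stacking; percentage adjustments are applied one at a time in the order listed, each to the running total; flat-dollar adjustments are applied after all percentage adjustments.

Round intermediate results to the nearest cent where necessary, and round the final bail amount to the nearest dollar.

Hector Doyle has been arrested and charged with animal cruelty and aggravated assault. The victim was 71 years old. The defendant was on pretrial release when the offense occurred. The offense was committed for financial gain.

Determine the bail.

Base amounts from the schedule: animal cruelty $24,800; aggravated assault $72,000.
Stacking rule: highest base plus $15,500 per additional charge. Highest is aggravated assault at $72,000; 1 additional charge → +$15,500. Combined base = $87,500.
Offense was committed for financial gain (+60%): $87,500 × 1.6 = $140,000.
Defendant was on pretrial release at the time (+$17,750 flat): $140,000 + $17,750 = $157,750.
Offense involved a victim aged 65 or older (+$12,750 flat): $157,750 + $12,750 = $170,500.

$170,500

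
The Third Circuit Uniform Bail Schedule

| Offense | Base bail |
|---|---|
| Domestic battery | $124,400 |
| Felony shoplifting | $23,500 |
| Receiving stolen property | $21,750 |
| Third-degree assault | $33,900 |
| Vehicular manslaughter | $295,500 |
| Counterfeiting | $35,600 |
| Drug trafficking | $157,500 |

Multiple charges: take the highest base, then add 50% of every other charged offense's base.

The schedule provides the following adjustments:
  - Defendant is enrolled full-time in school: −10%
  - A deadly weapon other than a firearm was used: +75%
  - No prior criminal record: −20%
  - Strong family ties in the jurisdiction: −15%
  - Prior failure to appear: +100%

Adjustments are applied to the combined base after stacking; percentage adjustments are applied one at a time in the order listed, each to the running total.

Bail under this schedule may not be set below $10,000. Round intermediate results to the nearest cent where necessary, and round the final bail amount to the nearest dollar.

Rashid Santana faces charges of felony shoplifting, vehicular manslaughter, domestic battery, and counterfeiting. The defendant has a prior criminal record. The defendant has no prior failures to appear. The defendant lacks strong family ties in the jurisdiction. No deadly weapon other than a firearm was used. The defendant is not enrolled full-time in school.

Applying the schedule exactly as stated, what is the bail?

Base amounts from the schedule: felony shoplifting $23,500; vehicular manslaughter $295,500; domestic battery $124,400; counterfeiting $35,600.
Stacking rule: highest base plus 50% of each additional charge. Highest is vehicular manslaughter at $295,500. Additional: $23,500 × 50% = $11,750; $124,400 × 50% = $62,200; $35,600 × 50% = $17,800. Combined base = $295,500 + $91,750 = $387,250.
No adjustment factors apply to this defendant.
$387,250 is at or above the $10,000 minimum.

$387,250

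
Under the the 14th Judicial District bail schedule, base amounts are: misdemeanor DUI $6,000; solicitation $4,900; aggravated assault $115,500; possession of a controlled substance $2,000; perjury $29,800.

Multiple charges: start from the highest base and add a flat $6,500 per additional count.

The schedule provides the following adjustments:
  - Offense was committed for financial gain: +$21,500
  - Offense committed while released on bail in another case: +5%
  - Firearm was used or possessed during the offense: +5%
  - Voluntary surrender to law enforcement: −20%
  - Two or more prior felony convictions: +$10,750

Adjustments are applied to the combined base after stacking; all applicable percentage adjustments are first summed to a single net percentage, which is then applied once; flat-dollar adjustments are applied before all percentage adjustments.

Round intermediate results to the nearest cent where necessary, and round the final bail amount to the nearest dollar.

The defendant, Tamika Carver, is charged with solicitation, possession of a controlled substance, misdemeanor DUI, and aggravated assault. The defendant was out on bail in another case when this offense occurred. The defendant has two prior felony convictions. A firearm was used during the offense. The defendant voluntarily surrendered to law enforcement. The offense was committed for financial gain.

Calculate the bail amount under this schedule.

$150,525

Base amounts from the schedule: solicitation $4,900; possession of a controlled substance $2,000; misdemeanor DUI $6,000; aggravated assault $115,500.
Stacking rule: highest base plus $6,500 per additional charge. Highest is aggravated assault at $115,500; 3 additional charges → +$19,500. Combined base = $135,000.
Offense was committed for financial gain (+$21,500 flat): $135,000 + $21,500 = $156,500.
Two or more prior felony convictions (+$10,750 flat): $156,500 + $10,750 = $167,250.
Net percentage adjustment: +5% +5% −20% = −10%. $167,250 × 0.9 = $150,525.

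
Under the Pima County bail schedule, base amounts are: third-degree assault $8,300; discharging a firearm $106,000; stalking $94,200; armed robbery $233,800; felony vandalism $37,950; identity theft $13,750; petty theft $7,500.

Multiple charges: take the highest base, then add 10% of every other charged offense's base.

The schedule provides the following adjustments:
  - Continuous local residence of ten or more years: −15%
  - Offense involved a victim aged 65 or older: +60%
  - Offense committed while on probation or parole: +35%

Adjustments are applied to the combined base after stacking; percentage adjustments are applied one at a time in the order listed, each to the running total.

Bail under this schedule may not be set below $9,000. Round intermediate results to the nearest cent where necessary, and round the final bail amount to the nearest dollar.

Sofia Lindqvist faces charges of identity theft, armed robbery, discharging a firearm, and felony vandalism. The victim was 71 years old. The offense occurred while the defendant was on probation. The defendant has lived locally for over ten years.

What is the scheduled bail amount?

$458,211

Base amounts from the schedule: identity theft $13,750; armed robbery $233,800; discharging a firearm $106,000; felony vandalism $37,950.
Stacking rule: highest base plus 10% of each additional charge. Highest is armed robbery at $233,800. Additional: $13,750 × 10% = $1,375; $106,000 × 10% = $10,600; $37,950 × 10% = $3,795. Combined base = $233,800 + $15,770 = $249,570.
Continuous local residence of ten or more years (−15%): $249,570 × 0.85 = $212,134.50.
Offense involved a victim aged 65 or older (+60%): $212,134.50 × 1.6 = $339,415.20.
Offense committed while on probation or parole (+35%): $339,415.20 × 1.35 = $458,210.52.
$458,210.52 is at or above the $9,000 minimum.
Rounded to the nearest dollar: $458,211.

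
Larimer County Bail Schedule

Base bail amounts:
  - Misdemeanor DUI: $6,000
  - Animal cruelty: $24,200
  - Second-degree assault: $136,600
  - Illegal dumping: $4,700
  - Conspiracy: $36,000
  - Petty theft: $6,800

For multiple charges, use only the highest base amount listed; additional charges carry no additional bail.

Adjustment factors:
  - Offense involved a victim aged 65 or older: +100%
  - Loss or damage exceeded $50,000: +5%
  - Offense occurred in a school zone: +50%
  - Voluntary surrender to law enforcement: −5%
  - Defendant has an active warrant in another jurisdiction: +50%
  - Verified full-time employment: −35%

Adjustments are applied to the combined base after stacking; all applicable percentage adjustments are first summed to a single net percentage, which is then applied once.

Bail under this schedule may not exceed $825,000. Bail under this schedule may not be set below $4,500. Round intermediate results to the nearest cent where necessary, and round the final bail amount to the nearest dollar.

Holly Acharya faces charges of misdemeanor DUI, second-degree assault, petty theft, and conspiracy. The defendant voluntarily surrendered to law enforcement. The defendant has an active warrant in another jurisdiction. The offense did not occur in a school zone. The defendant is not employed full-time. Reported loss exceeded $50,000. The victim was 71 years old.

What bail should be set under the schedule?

$341,500

Base amounts from the schedule: misdemeanor DUI $6,000; second-degree assault $136,600; petty theft $6,800; conspiracy $36,000.
Stacking rule: use the highest base only. Highest is second-degree assault at $136,600. Combined base = $136,600.
Net percentage adjustment: +100% +5% −5% +50% = +150%. $136,600 × 2.5 = $341,500.
$341,500 is within the $825,000 maximum.
$341,500 is at or above the $4,500 minimum.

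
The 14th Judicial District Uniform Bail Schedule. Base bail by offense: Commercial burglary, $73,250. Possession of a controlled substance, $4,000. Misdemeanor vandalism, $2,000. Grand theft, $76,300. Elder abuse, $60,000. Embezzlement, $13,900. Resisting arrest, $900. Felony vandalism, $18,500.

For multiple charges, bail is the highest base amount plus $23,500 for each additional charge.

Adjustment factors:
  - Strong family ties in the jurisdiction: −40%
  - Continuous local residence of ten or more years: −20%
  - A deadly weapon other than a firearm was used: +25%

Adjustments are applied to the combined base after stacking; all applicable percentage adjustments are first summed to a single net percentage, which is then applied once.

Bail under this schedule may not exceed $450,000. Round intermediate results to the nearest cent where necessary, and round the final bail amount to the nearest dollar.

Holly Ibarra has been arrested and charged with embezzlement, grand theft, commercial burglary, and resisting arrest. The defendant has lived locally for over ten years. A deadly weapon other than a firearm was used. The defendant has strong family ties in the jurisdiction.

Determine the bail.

Base amounts from the schedule: embezzlement $13,900; grand theft $76,300; commercial burglary $73,250; resisting arrest $900.
Stacking rule: highest base plus $23,500 per additional charge. Highest is grand theft at $76,300; 3 additional charges → +$70,500. Combined base = $146,800.
Net percentage adjustment: −40% −20% +25% = −35%. $146,800 × 0.65 = $95,420.
$95,420 is within the $450,000 maximum.

$95,420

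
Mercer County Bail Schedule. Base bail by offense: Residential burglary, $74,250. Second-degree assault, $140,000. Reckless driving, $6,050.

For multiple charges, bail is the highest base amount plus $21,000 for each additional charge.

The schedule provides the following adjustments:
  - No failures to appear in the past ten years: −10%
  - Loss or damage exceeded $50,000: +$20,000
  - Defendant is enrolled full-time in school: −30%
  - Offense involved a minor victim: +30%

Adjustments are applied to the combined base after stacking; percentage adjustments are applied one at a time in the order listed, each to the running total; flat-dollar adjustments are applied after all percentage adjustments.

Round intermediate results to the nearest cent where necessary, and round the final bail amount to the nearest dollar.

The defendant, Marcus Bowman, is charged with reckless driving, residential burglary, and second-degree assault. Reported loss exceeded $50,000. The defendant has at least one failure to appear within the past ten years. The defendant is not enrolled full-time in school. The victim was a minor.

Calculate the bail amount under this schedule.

Base amounts from the schedule: reckless driving $6,050; residential burglary $74,250; second-degree assault $140,000.
Stacking rule: highest base plus $21,000 per additional charge. Highest is second-degree assault at $140,000; 2 additional charges → +$42,000. Combined base = $182,000.
Offense involved a minor victim (+30%): $182,000 × 1.3 = $236,600.
Loss or damage exceeded $50,000 (+$20,000 flat): $236,600 + $20,000 = $256,600.

$256,600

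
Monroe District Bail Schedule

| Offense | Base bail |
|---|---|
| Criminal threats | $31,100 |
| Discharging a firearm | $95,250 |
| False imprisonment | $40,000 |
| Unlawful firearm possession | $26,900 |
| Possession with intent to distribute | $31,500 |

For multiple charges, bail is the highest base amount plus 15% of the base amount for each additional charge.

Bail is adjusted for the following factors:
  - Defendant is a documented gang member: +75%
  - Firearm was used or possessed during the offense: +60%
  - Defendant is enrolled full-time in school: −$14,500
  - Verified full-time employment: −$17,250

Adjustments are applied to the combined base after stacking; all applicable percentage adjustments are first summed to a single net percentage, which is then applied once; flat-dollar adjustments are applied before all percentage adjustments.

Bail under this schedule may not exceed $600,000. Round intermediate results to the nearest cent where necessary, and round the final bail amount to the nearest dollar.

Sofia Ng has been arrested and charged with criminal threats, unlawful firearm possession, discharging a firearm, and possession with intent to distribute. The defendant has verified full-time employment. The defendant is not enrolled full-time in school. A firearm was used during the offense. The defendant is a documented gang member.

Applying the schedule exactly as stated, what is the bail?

Base amounts from the schedule: criminal threats $31,100; unlawful firearm possession $26,900; discharging a firearm $95,250; possession with intent to distribute $31,500.
Stacking rule: highest base plus 15% of each additional charge. Highest is discharging a firearm at $95,250. Additional: $31,100 × 15% = $4,665; $26,900 × 15% = $4,035; $31,500 × 15% = $4,725. Combined base = $95,250 + $13,425 = $108,675.
Verified full-time employment (−$17,250 flat): $108,675 − $17,250 = $91,425.
Net percentage adjustment: +75% +60% = +135%. $91,425 × 2.35 = $214,848.75.
$214,848.75 is within the $600,000 maximum.
Rounded to the nearest dollar: $214,849.

$214,849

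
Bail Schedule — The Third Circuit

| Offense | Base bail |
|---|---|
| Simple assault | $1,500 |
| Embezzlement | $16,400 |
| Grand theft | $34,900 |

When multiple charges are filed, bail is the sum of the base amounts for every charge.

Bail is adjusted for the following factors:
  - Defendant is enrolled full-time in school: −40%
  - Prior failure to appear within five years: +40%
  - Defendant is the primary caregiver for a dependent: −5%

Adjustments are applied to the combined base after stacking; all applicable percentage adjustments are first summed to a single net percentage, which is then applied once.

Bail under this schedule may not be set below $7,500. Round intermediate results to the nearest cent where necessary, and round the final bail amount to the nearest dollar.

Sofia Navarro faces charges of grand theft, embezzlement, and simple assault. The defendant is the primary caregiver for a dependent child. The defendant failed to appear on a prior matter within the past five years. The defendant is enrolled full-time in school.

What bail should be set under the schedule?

Base amounts from the schedule: grand theft $34,900; embezzlement $16,400; simple assault $1,500.
Stacking rule: sum of all bases. $34,900 + $16,400 + $1,500 = $52,800.
Net percentage adjustment: −40% +40% −5% = −5%. $52,800 × 0.95 = $50,160.
$50,160 is at or above the $7,500 minimum.

$50,160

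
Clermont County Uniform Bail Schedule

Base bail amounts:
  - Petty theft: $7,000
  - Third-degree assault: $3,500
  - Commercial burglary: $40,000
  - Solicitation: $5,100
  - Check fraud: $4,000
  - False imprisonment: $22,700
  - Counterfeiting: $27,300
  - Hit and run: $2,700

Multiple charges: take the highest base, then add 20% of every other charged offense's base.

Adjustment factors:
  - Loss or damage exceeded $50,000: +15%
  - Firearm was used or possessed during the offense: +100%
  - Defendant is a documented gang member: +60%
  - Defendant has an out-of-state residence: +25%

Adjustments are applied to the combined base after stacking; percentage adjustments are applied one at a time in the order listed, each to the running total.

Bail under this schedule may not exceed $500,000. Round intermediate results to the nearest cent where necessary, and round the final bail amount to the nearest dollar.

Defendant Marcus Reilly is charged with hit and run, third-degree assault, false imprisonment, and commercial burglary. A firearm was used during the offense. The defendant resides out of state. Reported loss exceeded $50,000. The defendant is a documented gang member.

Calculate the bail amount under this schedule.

Base amounts from the schedule: hit and run $2,700; third-degree assault $3,500; false imprisonment $22,700; commercial burglary $40,000.
Stacking rule: highest base plus 20% of each additional charge. Highest is commercial burglary at $40,000. Additional: $2,700 × 20% = $540; $3,500 × 20% = $700; $22,700 × 20% = $4,540. Combined base = $40,000 + $5,780 = $45,780.
Loss or damage exceeded $50,000 (+15%): $45,780 × 1.15 = $52,647.
Firearm was used or possessed during the offense (+100%): $52,647 × 2 = $105,294.
Defendant is a documented gang member (+60%): $105,294 × 1.6 = $168,470.40.
Defendant has an out-of-state residence (+25%): $168,470.40 × 1.25 = $210,588.
$210,588 is within the $500,000 maximum.

$210,588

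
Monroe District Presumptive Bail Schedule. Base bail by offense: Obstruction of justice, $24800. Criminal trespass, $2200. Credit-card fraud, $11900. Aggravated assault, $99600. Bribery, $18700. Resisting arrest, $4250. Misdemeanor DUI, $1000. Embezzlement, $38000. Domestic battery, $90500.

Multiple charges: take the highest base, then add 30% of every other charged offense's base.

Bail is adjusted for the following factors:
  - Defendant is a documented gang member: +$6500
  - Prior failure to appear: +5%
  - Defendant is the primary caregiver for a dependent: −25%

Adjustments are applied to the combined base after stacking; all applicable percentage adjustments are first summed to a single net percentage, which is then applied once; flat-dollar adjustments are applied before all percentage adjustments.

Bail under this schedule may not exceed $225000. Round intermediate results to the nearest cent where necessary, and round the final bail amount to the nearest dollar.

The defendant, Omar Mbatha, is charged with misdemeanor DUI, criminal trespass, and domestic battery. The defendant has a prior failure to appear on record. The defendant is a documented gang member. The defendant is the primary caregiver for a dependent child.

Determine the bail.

$78368

Base amounts from the schedule: misdemeanor DUI $1000; criminal trespass $2200; domestic battery $90500.
Stacking rule: highest base plus 30% of each additional charge. Highest is domestic battery at $90500. Additional: $1000 × 30% = $300; $2200 × 30% = $660. Combined base = $90500 + $960 = $91460.
Defendant is a documented gang member (+$6500 flat): $91460 + $6500 = $97960.
Net percentage adjustment: +5% −25% = −20%. $97960 × 0.8 = $78368.
$78368 is within the $225000 maximum.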